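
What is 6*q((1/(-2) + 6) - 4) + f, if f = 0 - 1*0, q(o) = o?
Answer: 9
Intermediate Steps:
f = 0 (f = 0 + 0 = 0)
6*q((1/(-2) + 6) - 4) + f = 6*((1/(-2) + 6) - 4) + 0 = 6*((-½ + 6) - 4) + 0 = 6*(11/2 - 4) + 0 = 6*(3/2) + 0 = 9 + 0 = 9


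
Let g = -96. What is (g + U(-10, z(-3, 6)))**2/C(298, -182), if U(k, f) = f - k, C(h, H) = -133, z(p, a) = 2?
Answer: -1008/19 ≈ -53.053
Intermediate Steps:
(g + U(-10, z(-3, 6)))**2/C(298, -182) = (-96 + (2 - 1*(-10)))**2/(-133) = (-96 + (2 + 10))**2*(-1/133) = (-96 + 12)**2*(-1/133) = (-84)**2*(-1/133) = 7056*(-1/133) = -1008/19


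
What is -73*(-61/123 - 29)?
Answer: 264844/123 ≈ 2153.2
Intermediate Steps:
-73*(-61/123 - 29) = -73*(-3628/123) = 264844/123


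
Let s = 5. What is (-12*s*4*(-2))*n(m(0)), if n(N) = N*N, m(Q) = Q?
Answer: 0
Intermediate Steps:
n(N) = N²
(-12*s*4*(-2))*n(m(0)) = -12*5*4*(-2)*0² = -240*(-2)*0 = -12*(-40)*0 = 480*0 = 0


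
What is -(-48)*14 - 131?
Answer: 541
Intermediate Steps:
-(-48)*14 - 131 = -12*(-56) - 131 = 672 - 131 = 541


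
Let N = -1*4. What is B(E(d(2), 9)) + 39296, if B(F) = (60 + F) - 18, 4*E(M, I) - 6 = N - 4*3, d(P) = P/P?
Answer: 78671/2 ≈ 39336.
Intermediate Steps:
N = -4
d(P) = 1
E(M, I) = -5/2 (E(M, I) = 3/2 + (-4 - 4*3)/4 = 3/2 + (-4 - 12)/4 = 3/2 + (¼)*(-16) = 3/2 - 4 = -5/2)
B(F) = 42 + F
B(E(d(2), 9)) + 39296 = (42 - 5/2) + 39296 = 79/2 + 39296 = 78671/2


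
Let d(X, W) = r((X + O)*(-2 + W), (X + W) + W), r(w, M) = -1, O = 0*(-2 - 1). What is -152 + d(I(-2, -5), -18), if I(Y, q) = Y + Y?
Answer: -153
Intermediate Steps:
I(Y, q) = 2*Y
O = 0 (O = 0*(-3) = 0)
d(X, W) = -1
-152 + d(I(-2, -5), -18) = -152 - 1 = -153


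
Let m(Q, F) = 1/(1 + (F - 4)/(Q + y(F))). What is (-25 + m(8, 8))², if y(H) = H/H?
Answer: 99856/169 ≈ 590.86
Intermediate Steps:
y(H) = 1
m(Q, F) = 1/(1 + (-4 + F)/(1 + Q)) (m(Q, F) = 1/(1 + (F - 4)/(Q + 1)) = 1/(1 + (-4 + F)/(1 + Q)))
(-25 + m(8, 8))² = (-25 + (1 + 8)/(-3 + 8 + 8))² = (-25 + 9/13)² = (-316/13)² = 99856/169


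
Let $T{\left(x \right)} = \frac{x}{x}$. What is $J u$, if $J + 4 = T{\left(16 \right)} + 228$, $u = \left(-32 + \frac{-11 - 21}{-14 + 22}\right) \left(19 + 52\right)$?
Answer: $-575100$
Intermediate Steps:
$T{\left(x \right)} = 1$
$u = -2556$ ($u = \left(-32 - \frac{32}{8}\right) 71 = \left(-32 - 4\right) 71 = \left(-36\right) 71 = -2556$)
$J = 225$ ($J = -4 + \left(1 + 228\right) = -4 + 229 = 225$)
$J u = 225 \left(-2556\right) = -575100$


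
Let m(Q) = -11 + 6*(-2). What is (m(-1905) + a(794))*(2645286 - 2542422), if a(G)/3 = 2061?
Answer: 633642240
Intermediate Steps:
m(Q) = -23 (m(Q) = -11 - 12 = -23)
a(G) = 6183 (a(G) = 3*2061 = 6183)
(m(-1905) + a(794))*(2645286 - 2542422) = (-23 + 6183)*(2645286 - 2542422) = 6160*102864 = 633642240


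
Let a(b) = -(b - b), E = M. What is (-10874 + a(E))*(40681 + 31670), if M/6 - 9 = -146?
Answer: -786744774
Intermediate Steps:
M = -822 (M = 54 + 6*(-146) = 54 - 876 = -822)
E = -822
a(b) = 0 (a(b) = -1*0 = 0)
(-10874 + a(E))*(40681 + 31670) = (-10874 + 0)*(40681 + 31670) = -10874*72351 = -786744774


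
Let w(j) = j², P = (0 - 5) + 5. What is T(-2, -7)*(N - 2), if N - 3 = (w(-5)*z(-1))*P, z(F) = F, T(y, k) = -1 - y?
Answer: 1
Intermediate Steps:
P = 0 (P = -5 + 5 = 0)
N = 3 (N = 3 + ((-5)²*(-1))*0 = 3 + (25*(-1))*0 = 3 - 25*0 = 3 + 0 = 3)
T(-2, -7)*(N - 2) = (-1 - 1*(-2))*(3 - 2) = (-1 + 2)*1 = 1*1 = 1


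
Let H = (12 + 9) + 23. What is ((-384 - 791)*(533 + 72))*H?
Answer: -31278500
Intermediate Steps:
H = 44 (H = 21 + 23 = 44)
((-384 - 791)*(533 + 72))*H = ((-384 - 791)*(533 + 72))*44 = -1175*605*44 = -710875*44 = -31278500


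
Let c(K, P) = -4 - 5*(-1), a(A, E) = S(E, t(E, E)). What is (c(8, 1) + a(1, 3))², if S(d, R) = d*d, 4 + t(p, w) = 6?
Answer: 100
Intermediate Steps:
t(p, w) = 2 (t(p, w) = -4 + 6 = 2)
S(d, R) = d²
a(A, E) = E²
c(K, P) = 1 (c(K, P) = -4 + 5 = 1)
(c(8, 1) + a(1, 3))² = (1 + 3²)² = (1 + 9)² = 10² = 100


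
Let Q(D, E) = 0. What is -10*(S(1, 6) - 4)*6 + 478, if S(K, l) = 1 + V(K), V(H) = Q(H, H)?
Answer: 658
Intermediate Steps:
V(H) = 0
S(K, l) = 1 (S(K, l) = 1 + 0 = 1)
-10*(S(1, 6) - 4)*6 + 478 = -10*(1 - 4)*6 + 478 = -10*(-3)*6 + 478 = 30*6 + 478 = 180 + 478 = 658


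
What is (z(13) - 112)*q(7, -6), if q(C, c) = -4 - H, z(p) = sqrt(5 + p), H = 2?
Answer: 672 - 18*sqrt(2) ≈ 646.54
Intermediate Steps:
q(C, c) = -6 (q(C, c) = -4 - 1*2 = -4 - 2 = -6)
(z(13) - 112)*q(7, -6) = (sqrt(5 + 13) - 112)*(-6) = (sqrt(18) - 112)*(-6) = (3*sqrt(2) - 112)*(-6) = (-112 + 3*sqrt(2))*(-6) = 672 - 18*sqrt(2)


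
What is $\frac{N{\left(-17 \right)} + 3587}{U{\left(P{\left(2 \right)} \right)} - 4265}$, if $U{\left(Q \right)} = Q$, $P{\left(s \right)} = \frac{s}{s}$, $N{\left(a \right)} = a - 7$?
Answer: $- \frac{3563}{4264} \approx -0.8356$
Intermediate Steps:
$N{\left(a \right)} = -7 + a$
$P{\left(s \right)} = 1$
$\frac{N{\left(-17 \right)} + 3587}{U{\left(P{\left(2 \right)} \right)} - 4265} = \frac{\left(-7 - 17\right) + 3587}{1 - 4265} = \frac{-24 + 3587}{-4264} = 3563 \left(- \frac{1}{4264}\right) = - \frac{3563}{4264}$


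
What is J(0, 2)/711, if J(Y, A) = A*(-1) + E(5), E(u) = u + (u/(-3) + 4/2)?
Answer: 10/2133 ≈ 0.0046882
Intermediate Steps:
E(u) = 2 + 2*u/3 (E(u) = u + (u*(-⅓) + 4*(½)) = u + (-u/3 + 2) = u + (2 - u/3) = 2 + 2*u/3)
J(Y, A) = 16/3 - A (J(Y, A) = A*(-1) + (2 + (⅔)*5) = -A + (2 + 10/3) = -A + 16/3 = 16/3 - A)
J(0, 2)/711 = (16/3 - 1*2)/711 = (16/3 - 2)*(1/711) = (10/3)*(1/711) = 10/2133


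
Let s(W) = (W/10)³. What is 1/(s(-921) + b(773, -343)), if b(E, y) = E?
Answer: -1000/780456961 ≈ -1.2813e-6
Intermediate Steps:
s(W) = W³/1000 (s(W) = (W*(⅒))³ = (W/10)³ = W³/1000)
1/(s(-921) + b(773, -343)) = 1/((1/1000)*(-921)³ + 773) = 1/((1/1000)*(-781229961) + 773) = 1/(-781229961/1000 + 773) = 1/(-780456961/1000) = -1000/780456961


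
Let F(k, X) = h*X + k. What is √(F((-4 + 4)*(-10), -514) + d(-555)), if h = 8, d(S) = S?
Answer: I*√4667 ≈ 68.315*I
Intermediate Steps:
F(k, X) = k + 8*X (F(k, X) = 8*X + k = k + 8*X)
√(F((-4 + 4)*(-10), -514) + d(-555)) = √(((-4 + 4)*(-10) + 8*(-514)) - 555) = √((0*(-10) - 4112) - 555) = √((0 - 4112) - 555) = √(-4112 - 555) = √(-4667) = I*√4667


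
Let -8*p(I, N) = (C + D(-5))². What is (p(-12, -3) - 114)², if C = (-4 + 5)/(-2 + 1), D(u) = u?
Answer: 56169/4 ≈ 14042.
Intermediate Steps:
C = -1 (C = 1/(-1) = 1*(-1) = -1)
p(I, N) = -9/2 (p(I, N) = -(-1 - 5)²/8 = -⅛*(-6)² = -⅛*36 = -9/2)
(p(-12, -3) - 114)² = (-9/2 - 114)² = (-237/2)² = 56169/4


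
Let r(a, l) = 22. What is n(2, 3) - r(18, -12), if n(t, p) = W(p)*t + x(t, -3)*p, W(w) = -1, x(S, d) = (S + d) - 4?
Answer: -39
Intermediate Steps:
x(S, d) = -4 + S + d
n(t, p) = -t + p*(-7 + t) (n(t, p) = -t + (-4 + t - 3)*p = -t + (-7 + t)*p = -t + p*(-7 + t))
n(2, 3) - r(18, -12) = (-1*2 + 3*(-7 + 2)) - 1*22 = (-2 + 3*(-5)) - 22 = (-2 - 15) - 22 = -17 - 22 = -39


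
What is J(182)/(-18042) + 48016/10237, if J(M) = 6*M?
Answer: 142520978/30782659 ≈ 4.6299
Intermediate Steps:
J(182)/(-18042) + 48016/10237 = (6*182)/(-18042) + 48016/10237 = 1092*(-1/18042) + 48016*(1/10237) = -182/3007 + 48016/10237 = 142520978/30782659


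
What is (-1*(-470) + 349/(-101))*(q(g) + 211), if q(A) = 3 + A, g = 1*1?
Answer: 10131015/101 ≈ 1.0031e+5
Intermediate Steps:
g = 1
(-1*(-470) + 349/(-101))*(q(g) + 211) = (-1*(-470) + 349/(-101))*((3 + 1) + 211) = (470 + 349*(-1/101))*(4 + 211) = (470 - 349/101)*215 = (47121/101)*215 = 10131015/101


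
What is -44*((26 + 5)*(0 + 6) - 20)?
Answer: -7304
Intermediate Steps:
-44*((26 + 5)*(0 + 6) - 20) = -44*(31*6 - 20) = -44*(186 - 20) = -44*166 = -7304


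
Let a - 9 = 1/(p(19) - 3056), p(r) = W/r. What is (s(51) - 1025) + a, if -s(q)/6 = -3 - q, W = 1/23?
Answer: -924146369/1335471 ≈ -692.00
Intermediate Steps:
W = 1/23 ≈ 0.043478
p(r) = 1/(23*r)
s(q) = 18 + 6*q (s(q) = -6*(-3 - q) = 18 + 6*q)
a = 12018802/1335471 (a = 9 + 1/((1/23)/19 - 3056) = 9 + 1/((1/23)*(1/19) - 3056) = 9 + 1/(1/437 - 3056) = 9 + 1/(-1335471/437) = 9 - 437/1335471 = 12018802/1335471 ≈ 8.9997)
(s(51) - 1025) + a = ((18 + 6*51) - 1025) + 12018802/1335471 = ((18 + 306) - 1025) + 12018802/1335471 = (324 - 1025) + 12018802/1335471 = -701 + 12018802/1335471 = -924146369/1335471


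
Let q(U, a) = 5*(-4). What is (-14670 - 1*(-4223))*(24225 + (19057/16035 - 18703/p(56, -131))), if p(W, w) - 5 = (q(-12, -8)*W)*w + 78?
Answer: -595769542726668577/2353986105 ≈ -2.5309e+8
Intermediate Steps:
q(U, a) = -20
p(W, w) = 83 - 20*W*w (p(W, w) = 5 + ((-20*W)*w + 78) = 5 + (-20*W*w + 78) = 5 + (78 - 20*W*w) = 83 - 20*W*w)
(-14670 - 1*(-4223))*(24225 + (19057/16035 - 18703/p(56, -131))) = (-14670 - 1*(-4223))*(24225 + (19057/16035 - 18703/(83 - 20*56*(-131)))) = (-14670 + 4223)*(24225 + (19057*(1/16035) - 18703/(83 + 146720))) = -10447*(24225 + (19057/16035 - 18703/146803)) = -10447*(24225 + 2497722166/2353986105) = -10447*57027811115791/2353986105 = -595769542726668577/2353986105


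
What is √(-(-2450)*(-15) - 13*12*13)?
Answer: I*√38778 ≈ 196.92*I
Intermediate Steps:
√(-(-2450)*(-15) - 13*12*13) = √(-490*75 - 156*13) = √(-36750 - 2028) = √(-38778) = I*√38778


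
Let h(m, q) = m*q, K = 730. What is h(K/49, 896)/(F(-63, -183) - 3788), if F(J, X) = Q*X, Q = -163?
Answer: 93440/182287 ≈ 0.51260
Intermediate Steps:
F(J, X) = -163*X
h(K/49, 896)/(F(-63, -183) - 3788) = ((730/49)*896)/(-163*(-183) - 3788) = ((730*(1/49))*896)/(29829 - 3788) = ((730/49)*896)/26041 = (93440/7)*(1/26041) = 93440/182287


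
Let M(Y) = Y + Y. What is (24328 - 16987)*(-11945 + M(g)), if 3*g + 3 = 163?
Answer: -86905205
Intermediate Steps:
g = 160/3 (g = -1 + (⅓)*163 = -1 + 163/3 = 160/3 ≈ 53.333)
M(Y) = 2*Y
(24328 - 16987)*(-11945 + M(g)) = (24328 - 16987)*(-11945 + 2*(160/3)) = 7341*(-11945 + 320/3) = 7341*(-35515/3) = -86905205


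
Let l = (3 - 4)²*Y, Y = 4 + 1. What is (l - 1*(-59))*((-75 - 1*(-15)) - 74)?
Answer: -8576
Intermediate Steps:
Y = 5
l = 5 (l = (3 - 4)²*5 = (-1)²*5 = 1*5 = 5)
(l - 1*(-59))*((-75 - 1*(-15)) - 74) = (5 - 1*(-59))*((-75 - 1*(-15)) - 74) = (5 + 59)*((-75 + 15) - 74) = 64*(-60 - 74) = 64*(-134) = -8576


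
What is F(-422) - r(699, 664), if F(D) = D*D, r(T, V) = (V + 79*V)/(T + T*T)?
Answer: 4356822404/24465 ≈ 1.7808e+5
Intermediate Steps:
r(T, V) = 80*V/(T + T²) (r(T, V) = (80*V)/(T + T²) = 80*V/(T + T²))
F(D) = D²
F(-422) - r(699, 664) = (-422)² - 80*664/(699*(1 + 699)) = 178084 - 80*664/(699*700) = 178084 - 1*2656/24465 = 178084 - 2656/24465 = 4356822404/24465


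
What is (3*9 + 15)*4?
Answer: 168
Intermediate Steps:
(3*9 + 15)*4 = (27 + 15)*4 = 42*4 = 168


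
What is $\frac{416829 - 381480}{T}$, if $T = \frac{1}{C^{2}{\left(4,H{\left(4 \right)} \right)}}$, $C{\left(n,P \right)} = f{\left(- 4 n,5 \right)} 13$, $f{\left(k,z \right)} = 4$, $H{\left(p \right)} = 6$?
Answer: $95583696$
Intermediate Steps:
$C{\left(n,P \right)} = 52$ ($C{\left(n,P \right)} = 4 \cdot 13 = 52$)
$T = \frac{1}{2704}$ ($T = \frac{1}{52^{2}} = \frac{1}{2704} \approx 0.00036982$)
$\frac{416829 - 381480}{T} = \left(416829 - 381480\right) \frac{1}{\frac{1}{2704}} = \left(416829 - 381480\right) 2704 = 35349 \cdot 2704 = 95583696$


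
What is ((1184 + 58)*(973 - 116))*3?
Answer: 3193182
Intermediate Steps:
((1184 + 58)*(973 - 116))*3 = (1242*857)*3 = 1064394*3 = 3193182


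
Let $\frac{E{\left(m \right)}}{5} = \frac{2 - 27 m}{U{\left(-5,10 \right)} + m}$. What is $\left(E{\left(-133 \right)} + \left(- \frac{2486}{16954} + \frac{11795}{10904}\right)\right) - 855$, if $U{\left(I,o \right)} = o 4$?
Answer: $- \frac{9002350889341}{8596288344} \approx -1047.2$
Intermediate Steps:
$U{\left(I,o \right)} = 4 o$
$E{\left(m \right)} = \frac{5 \left(2 - 27 m\right)}{40 + m}$ ($E{\left(m \right)} = 5 \frac{2 - 27 m}{4 \cdot 10 + m} = 5 \frac{2 - 27 m}{40 + m} = \frac{5 \left(2 - 27 m\right)}{40 + m}$)
$\left(E{\left(-133 \right)} + \left(- \frac{2486}{16954} + \frac{11795}{10904}\right)\right) - 855 = \left(\frac{5 \left(2 - -3591\right)}{40 - 133} + \left(- \frac{2486}{16954} + \frac{11795}{10904}\right)\right) - 855 = \left(\frac{5 \left(2 + 3591\right)}{-93} + \left(\left(-2486\right) \frac{1}{16954} + 11795 \cdot \frac{1}{10904}\right)\right) - 855 = \left(5 \left(- \frac{1}{93}\right) 3593 + \left(- \frac{1243}{8477} + \frac{11795}{10904}\right)\right) - 855 = \left(- \frac{17965}{93} + \frac{86432543}{92433208}\right) - 855 = - \frac{1652524355221}{8596288344} - 855 = - \frac{9002350889341}{8596288344}$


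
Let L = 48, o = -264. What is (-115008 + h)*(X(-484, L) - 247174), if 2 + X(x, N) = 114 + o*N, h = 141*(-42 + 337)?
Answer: 19067852142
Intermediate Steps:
h = 41595 (h = 141*295 = 41595)
X(x, N) = 112 - 264*N (X(x, N) = -2 + (114 - 264*N) = 112 - 264*N)
(-115008 + h)*(X(-484, L) - 247174) = (-115008 + 41595)*((112 - 264*48) - 247174) = -73413*((112 - 12672) - 247174) = -73413*(-12560 - 247174) = -73413*(-259734) = 19067852142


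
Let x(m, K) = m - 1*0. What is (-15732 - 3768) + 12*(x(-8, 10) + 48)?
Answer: -19020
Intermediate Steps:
x(m, K) = m (x(m, K) = m + 0 = m)
(-15732 - 3768) + 12*(x(-8, 10) + 48) = (-15732 - 3768) + 12*(-8 + 48) = -19500 + 12*40 = -19500 + 480 = -19020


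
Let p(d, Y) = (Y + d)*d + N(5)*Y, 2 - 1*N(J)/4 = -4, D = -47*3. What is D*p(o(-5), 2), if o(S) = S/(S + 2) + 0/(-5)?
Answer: -22889/3 ≈ -7629.7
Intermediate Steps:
o(S) = S/(2 + S) (o(S) = S/(2 + S) + 0*(-1/5) = S/(2 + S) + 0 = S/(2 + S))
D = -141
N(J) = 24 (N(J) = 8 - 4*(-4) = 8 + 16 = 24)
p(d, Y) = 24*Y + d*(Y + d) (p(d, Y) = (Y + d)*d + 24*Y = d*(Y + d) + 24*Y = 24*Y + d*(Y + d))
D*p(o(-5), 2) = -141*((-5/(2 - 5))**2 + 24*2 + 2*(-5/(2 - 5))) = -141*((-5/(-3))**2 + 48 + 2*(-5/(-3))) = -141*((-5*(-1/3))**2 + 48 + 2*(-5*(-1/3))) = -141*((5/3)**2 + 48 + 2*(5/3)) = -141*(25/9 + 48 + 10/3) = -141*487/9 = -22889/3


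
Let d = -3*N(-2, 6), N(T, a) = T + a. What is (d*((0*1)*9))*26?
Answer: 0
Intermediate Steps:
d = -12 (d = -3*(-2 + 6) = -3*4 = -12)
(d*((0*1)*9))*26 = -12*0*1*9*26 = -0*9*26 = -12*0*26 = 0*26 = 0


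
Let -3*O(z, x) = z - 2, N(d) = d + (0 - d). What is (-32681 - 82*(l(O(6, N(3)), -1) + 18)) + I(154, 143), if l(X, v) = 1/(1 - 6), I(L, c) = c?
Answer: -169988/5 ≈ -33998.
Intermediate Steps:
N(d) = 0 (N(d) = d - d = 0)
O(z, x) = ⅔ - z/3 (O(z, x) = -(z - 2)/3 = -(-2 + z)/3 = ⅔ - z/3)
l(X, v) = -⅕ (l(X, v) = 1/(-5) = -⅕)
(-32681 - 82*(l(O(6, N(3)), -1) + 18)) + I(154, 143) = (-32681 - 82*(-⅕ + 18)) + 143 = (-32681 - 82*89/5) + 143 = (-32681 - 7298/5) + 143 = -170703/5 + 143 = -169988/5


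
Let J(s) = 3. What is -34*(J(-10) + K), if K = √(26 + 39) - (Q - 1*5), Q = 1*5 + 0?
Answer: -102 - 34*√65 ≈ -376.12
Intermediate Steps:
Q = 5 (Q = 5 + 0 = 5)
K = √65 (K = √(26 + 39) - (5 - 1*5) = √65 - (5 - 5) = √65 - 1*0 = √65 + 0 = √65 ≈ 8.0623)
-34*(J(-10) + K) = -34*(3 + √65) = -102 - 34*√65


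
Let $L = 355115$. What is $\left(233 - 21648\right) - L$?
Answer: $-376530$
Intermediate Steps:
$\left(233 - 21648\right) - L = \left(233 - 21648\right) - 355115 = -21415 - 355115 = -376530$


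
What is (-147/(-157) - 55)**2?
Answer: 72046144/24649 ≈ 2922.9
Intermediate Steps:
(-147/(-157) - 55)**2 = (-147*(-1/157) - 55)**2 = (147/157 - 55)**2 = (-8488/157)**2 = 72046144/24649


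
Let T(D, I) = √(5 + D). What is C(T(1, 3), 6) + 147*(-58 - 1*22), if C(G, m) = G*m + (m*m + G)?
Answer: -11724 + 7*√6 ≈ -11707.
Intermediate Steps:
C(G, m) = G + m² + G*m (C(G, m) = G*m + (m² + G) = G*m + (G + m²) = G + m² + G*m)
C(T(1, 3), 6) + 147*(-58 - 1*22) = (√(5 + 1) + 6² + √(5 + 1)*6) + 147*(-58 - 1*22) = (√6 + 36 + √6*6) + 147*(-58 - 22) = (√6 + 36 + 6*√6) + 147*(-80) = (36 + 7*√6) - 11760 = -11724 + 7*√6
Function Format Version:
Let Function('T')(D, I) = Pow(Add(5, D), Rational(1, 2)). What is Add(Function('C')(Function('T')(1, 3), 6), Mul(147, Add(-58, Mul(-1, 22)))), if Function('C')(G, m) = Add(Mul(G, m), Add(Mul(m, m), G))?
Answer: Add(-11724, Mul(7, Pow(6, Rational(1, 2)))) ≈ -11707.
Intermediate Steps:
Function('C')(G, m) = Add(G, Pow(m, 2), Mul(G, m)) (Function('C')(G, m) = Add(Mul(G, m), Add(Pow(m, 2), G)) = Add(Mul(G, m), Add(G, Pow(m, 2))) = Add(G, Pow(m, 2), Mul(G, m)))
Add(Function('C')(Function('T')(1, 3), 6), Mul(147, Add(-58, Mul(-1, 22)))) = Add(Add(Pow(Add(5, 1), Rational(1, 2)), Pow(6, 2), Mul(Pow(Add(5, 1), Rational(1, 2)), 6)), Mul(147, Add(-58, Mul(-1, 22)))) = Add(Add(Pow(6, Rational(1, 2)), 36, Mul(Pow(6, Rational(1, 2)), 6)), Mul(147, Add(-58, -22))) = Add(Add(Pow(6, Rational(1, 2)), 36, Mul(6, Pow(6, Rational(1, 2)))), Mul(147, -80)) = Add(Add(36, Mul(7, Pow(6, Rational(1, 2)))), -11760) = Add(-11724, Mul(7, Pow(6, Rational(1, 2))))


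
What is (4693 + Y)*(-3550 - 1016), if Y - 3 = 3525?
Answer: -37537086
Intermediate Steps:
Y = 3528 (Y = 3 + 3525 = 3528)
(4693 + Y)*(-3550 - 1016) = (4693 + 3528)*(-3550 - 1016) = 8221*(-4566) = -37537086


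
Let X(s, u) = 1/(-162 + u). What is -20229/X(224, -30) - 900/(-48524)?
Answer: 47116416033/12131 ≈ 3.8840e+6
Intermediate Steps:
-20229/X(224, -30) - 900/(-48524) = -20229/(1/(-162 - 30)) - 900/(-48524) = -20229/(1/(-192)) - 900*(-1/48524) = -20229/(-1/192) + 225/12131 = -20229*(-192) + 225/12131 = 3883968 + 225/12131 = 47116416033/12131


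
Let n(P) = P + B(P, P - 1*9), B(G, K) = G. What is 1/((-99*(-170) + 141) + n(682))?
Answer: 1/18335 ≈ 5.4541e-5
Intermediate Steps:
n(P) = 2*P (n(P) = P + P = 2*P)
1/((-99*(-170) + 141) + n(682)) = 1/((-99*(-170) + 141) + 2*682) = 1/((16830 + 141) + 1364) = 1/(16971 + 1364) = 1/18335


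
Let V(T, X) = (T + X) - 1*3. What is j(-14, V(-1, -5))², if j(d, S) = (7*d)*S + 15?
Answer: 804609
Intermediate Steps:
V(T, X) = -3 + T + X (V(T, X) = (T + X) - 3 = -3 + T + X)
j(d, S) = 15 + 7*S*d (j(d, S) = 7*S*d + 15 = 15 + 7*S*d)
j(-14, V(-1, -5))² = (15 + 7*(-3 - 1 - 5)*(-14))² = (15 + 7*(-9)*(-14))² = (15 + 882)² = 897² = 804609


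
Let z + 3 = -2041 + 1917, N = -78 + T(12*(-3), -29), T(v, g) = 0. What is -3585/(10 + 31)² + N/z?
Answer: -324177/213487 ≈ -1.5185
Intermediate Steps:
N = -78 (N = -78 + 0 = -78)
z = -127 (z = -3 + (-2041 + 1917) = -3 - 124 = -127)
-3585/(10 + 31)² + N/z = -3585/(10 + 31)² - 78/(-127) = -3585/(41²) - 78*(-1/127) = -3585/1681 + 78/127 = -324177/213487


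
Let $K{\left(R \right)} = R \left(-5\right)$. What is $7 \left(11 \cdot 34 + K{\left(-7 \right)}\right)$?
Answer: $2863$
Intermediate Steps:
$K{\left(R \right)} = - 5 R$
$7 \left(11 \cdot 34 + K{\left(-7 \right)}\right) = 7 \left(11 \cdot 34 - -35\right) = 7 \left(374 + 35\right) = 7 \cdot 409 = 2863$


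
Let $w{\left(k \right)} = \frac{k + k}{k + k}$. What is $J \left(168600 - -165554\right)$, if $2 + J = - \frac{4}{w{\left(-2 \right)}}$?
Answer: $-2004924$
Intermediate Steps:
$w{\left(k \right)} = 1$ ($w{\left(k \right)} = \frac{2 k}{2 k} = 2 k \frac{1}{2 k} = 1$)
$J = -6$ ($J = -2 - \frac{4}{1} = -2 - 4 = -6$)
$J \left(168600 - -165554\right) = - 6 \left(168600 - -165554\right) = - 6 \left(168600 + 165554\right) = \left(-6\right) 334154 = -2004924$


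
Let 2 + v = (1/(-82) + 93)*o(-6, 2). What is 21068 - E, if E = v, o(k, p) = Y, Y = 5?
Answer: 1689615/82 ≈ 20605.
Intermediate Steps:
o(k, p) = 5
v = 37961/82 (v = -2 + (1/(-82) + 93)*5 = -2 + (-1/82 + 93)*5 = -2 + (7625/82)*5 = -2 + 38125/82 = 37961/82 ≈ 462.94)
E = 37961/82 ≈ 462.94
21068 - E = 21068 - 1*37961/82 = 21068 - 37961/82 = 1689615/82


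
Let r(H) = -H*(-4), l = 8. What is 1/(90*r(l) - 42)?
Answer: 1/2838 ≈ 0.00035236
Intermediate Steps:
r(H) = 4*H
1/(90*r(l) - 42) = 1/(90*(4*8) - 42) = 1/(90*32 - 42) = 1/(2880 - 42) = 1/2838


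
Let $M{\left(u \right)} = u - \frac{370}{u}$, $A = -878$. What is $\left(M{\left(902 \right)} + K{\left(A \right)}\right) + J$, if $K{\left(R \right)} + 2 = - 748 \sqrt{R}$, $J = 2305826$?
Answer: $\frac{1040333241}{451} - 748 i \sqrt{878} \approx 2.3067 \cdot 10^{6} - 22164.0 i$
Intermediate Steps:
$K{\left(R \right)} = -2 - 748 \sqrt{R}$
$\left(M{\left(902 \right)} + K{\left(A \right)}\right) + J = \left(\left(902 - \frac{370}{902}\right) - \left(2 + 748 \sqrt{-878}\right)\right) + 2305826 = \left(\left(902 - \frac{185}{451}\right) - \left(2 + 748 i \sqrt{878}\right)\right) + 2305826 = \left(\frac{406617}{451} - \left(2 + 748 i \sqrt{878}\right)\right) + 2305826 = \left(\frac{405715}{451} - 748 i \sqrt{878}\right) + 2305826 = \frac{1040333241}{451} - 748 i \sqrt{878}$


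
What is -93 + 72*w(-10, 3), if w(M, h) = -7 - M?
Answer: 123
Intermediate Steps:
-93 + 72*w(-10, 3) = -93 + 72*(-7 - 1*(-10)) = -93 + 72*(-7 + 10) = -93 + 72*3 = -93 + 216 = 123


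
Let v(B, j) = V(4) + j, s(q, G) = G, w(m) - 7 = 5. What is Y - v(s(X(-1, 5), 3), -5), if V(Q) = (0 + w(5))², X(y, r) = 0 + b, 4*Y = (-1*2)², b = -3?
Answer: -138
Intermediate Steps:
w(m) = 12 (w(m) = 7 + 5 = 12)
Y = 1 (Y = (-1*2)²/4 = (¼)*(-2)² = (¼)*4 = 1)
X(y, r) = -3 (X(y, r) = 0 - 3 = -3)
V(Q) = 144 (V(Q) = (0 + 12)² = 12² = 144)
v(B, j) = 144 + j
Y - v(s(X(-1, 5), 3), -5) = 1 - (144 - 5) = 1 - 1*139 = 1 - 139 = -138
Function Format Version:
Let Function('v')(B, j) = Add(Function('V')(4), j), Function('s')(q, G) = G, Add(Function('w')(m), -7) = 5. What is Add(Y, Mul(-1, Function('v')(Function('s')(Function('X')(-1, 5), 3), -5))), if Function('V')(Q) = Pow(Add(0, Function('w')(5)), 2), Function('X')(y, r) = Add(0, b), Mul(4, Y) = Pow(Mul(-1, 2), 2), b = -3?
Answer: -138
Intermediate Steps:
Function('w')(m) = 12 (Function('w')(m) = Add(7, 5) = 12)
Y = 1 (Y = Mul(Rational(1, 4), Pow(Mul(-1, 2), 2)) = Mul(Rational(1, 4), Pow(-2, 2)) = Mul(Rational(1, 4), 4) = 1)
Function('X')(y, r) = -3 (Function('X')(y, r) = Add(0, -3) = -3)
Function('V')(Q) = 144 (Function('V')(Q) = Pow(Add(0, 12), 2) = Pow(12, 2) = 144)
Function('v')(B, j) = Add(144, j)
Add(Y, Mul(-1, Function('v')(Function('s')(Function('X')(-1, 5), 3), -5))) = Add(1, Mul(-1, Add(144, -5))) = Add(1, Mul(-1, 139)) = Add(1, -139) = -138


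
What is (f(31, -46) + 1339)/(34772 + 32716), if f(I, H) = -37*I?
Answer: 2/703 ≈ 0.0028450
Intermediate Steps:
(f(31, -46) + 1339)/(34772 + 32716) = (-37*31 + 1339)/(34772 + 32716) = (-1147 + 1339)/67488 = 192*(1/67488) = 2/703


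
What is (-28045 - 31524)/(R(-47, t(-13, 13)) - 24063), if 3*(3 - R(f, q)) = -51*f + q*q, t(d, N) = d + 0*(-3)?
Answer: 178707/74746 ≈ 2.3909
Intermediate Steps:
t(d, N) = d (t(d, N) = d + 0 = d)
R(f, q) = 3 + 17*f - q²/3 (R(f, q) = 3 - (-51*f + q*q)/3 = 3 - (-51*f + q²)/3 = 3 - (q² - 51*f)/3 = 3 + (17*f - q²/3) = 3 + 17*f - q²/3)
(-28045 - 31524)/(R(-47, t(-13, 13)) - 24063) = (-28045 - 31524)/((3 + 17*(-47) - ⅓*(-13)²) - 24063) = -59569/((3 - 799 - ⅓*169) - 24063) = -59569/((3 - 799 - 169/3) - 24063) = -59569/(-2557/3 - 24063) = -59569/(-74746/3) = -59569*(-3/74746) = 178707/74746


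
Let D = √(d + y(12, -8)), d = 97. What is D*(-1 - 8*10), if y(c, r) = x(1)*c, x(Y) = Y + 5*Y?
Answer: -1053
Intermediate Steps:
x(Y) = 6*Y
y(c, r) = 6*c (y(c, r) = (6*1)*c = 6*c)
D = 13 (D = √(97 + 6*12) = √(97 + 72) = √169 = 13)
D*(-1 - 8*10) = 13*(-1 - 8*10) = 13*(-1 - 80) = 13*(-81) = -1053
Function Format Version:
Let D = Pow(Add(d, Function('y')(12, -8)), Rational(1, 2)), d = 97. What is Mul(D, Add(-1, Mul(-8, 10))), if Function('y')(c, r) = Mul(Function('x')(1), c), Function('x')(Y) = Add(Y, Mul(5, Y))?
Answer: -1053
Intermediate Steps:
Function('x')(Y) = Mul(6, Y)
Function('y')(c, r) = Mul(6, c) (Function('y')(c, r) = Mul(Mul(6, 1), c) = Mul(6, c))
D = 13 (D = Pow(Add(97, Mul(6, 12)), Rational(1, 2)) = Pow(Add(97, 72), Rational(1, 2)) = Pow(169, Rational(1, 2)) = 13)
Mul(D, Add(-1, Mul(-8, 10))) = Mul(13, Add(-1, Mul(-8, 10))) = Mul(13, Add(-1, -80)) = Mul(13, -81) = -1053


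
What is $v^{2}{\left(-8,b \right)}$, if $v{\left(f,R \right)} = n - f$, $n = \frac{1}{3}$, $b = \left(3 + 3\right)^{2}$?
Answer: $\frac{625}{9} \approx 69.444$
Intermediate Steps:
$b = 36$ ($b = 6^{2} = 36$)
$n = \frac{1}{3} \approx 0.33333$
$v{\left(f,R \right)} = \frac{1}{3} - f$
$v^{2}{\left(-8,b \right)} = \left(\frac{1}{3} - -8\right)^{2} = \left(\frac{1}{3} + 8\right)^{2} = \left(\frac{25}{3}\right)^{2} = \frac{625}{9}$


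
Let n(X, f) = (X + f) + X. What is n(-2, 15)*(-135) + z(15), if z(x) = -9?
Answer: -1494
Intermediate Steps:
n(X, f) = f + 2*X
n(-2, 15)*(-135) + z(15) = (15 + 2*(-2))*(-135) - 9 = (15 - 4)*(-135) - 9 = 11*(-135) - 9 = -1485 - 9 = -1494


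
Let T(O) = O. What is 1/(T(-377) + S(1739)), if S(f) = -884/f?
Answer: -1739/656487 ≈ -0.0026489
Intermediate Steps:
1/(T(-377) + S(1739)) = 1/(-377 - 884/1739) = 1/(-656487/1739) = -1739/656487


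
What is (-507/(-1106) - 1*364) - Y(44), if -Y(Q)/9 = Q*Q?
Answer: 18868867/1106 ≈ 17060.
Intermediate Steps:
Y(Q) = -9*Q² (Y(Q) = -9*Q*Q = -9*Q²)
(-507/(-1106) - 1*364) - Y(44) = (-507/(-1106) - 1*364) - (-9)*44² = (-507*(-1/1106) - 364) - (-9)*1936 = (507/1106 - 364) - 1*(-17424) = -402077/1106 + 17424 = 18868867/1106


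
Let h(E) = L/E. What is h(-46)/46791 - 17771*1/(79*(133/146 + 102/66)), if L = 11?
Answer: -20476528769147/223600619610 ≈ -91.576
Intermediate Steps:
h(E) = 11/E
h(-46)/46791 - 17771*1/(79*(133/146 + 102/66)) = (11/(-46))/46791 - 17771*1/(79*(133/146 + 102/66)) = (11*(-1/46))*(1/46791) - 17771*1/(79*(133*(1/146) + 102*(1/66))) = -11/46*1/46791 - 17771*1/(79*(133/146 + 17/11)) = -11/2152386 - 17771/(79*(3945/1606)) = -11/2152386 - 17771/311655/1606 = -11/2152386 - 17771*1606/311655 = -11/2152386 - 28540226/311655 = -20476528769147/223600619610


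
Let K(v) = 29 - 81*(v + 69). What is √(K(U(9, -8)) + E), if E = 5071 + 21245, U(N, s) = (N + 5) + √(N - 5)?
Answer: 2*√4865 ≈ 139.50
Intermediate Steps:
U(N, s) = 5 + N + √(-5 + N) (U(N, s) = (5 + N) + √(-5 + N) = 5 + N + √(-5 + N))
K(v) = -5560 - 81*v (K(v) = 29 - 81*(69 + v) = 29 - (5589 + 81*v) = 29 + (-5589 - 81*v) = -5560 - 81*v)
E = 26316
√(K(U(9, -8)) + E) = √((-5560 - 81*(5 + 9 + √(-5 + 9))) + 26316) = √((-5560 - 81*(5 + 9 + √4)) + 26316) = √((-5560 - 81*(5 + 9 + 2)) + 26316) = √((-5560 - 81*16) + 26316) = √((-5560 - 1296) + 26316) = √(-6856 + 26316) = √19460 = 2*√4865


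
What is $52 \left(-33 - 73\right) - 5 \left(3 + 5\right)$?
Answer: $-5552$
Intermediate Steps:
$52 \left(-33 - 73\right) - 5 \left(3 + 5\right) = 52 \left(-33 - 73\right) - 40 = 52 \left(-106\right) - 40 = -5512 - 40 = -5552$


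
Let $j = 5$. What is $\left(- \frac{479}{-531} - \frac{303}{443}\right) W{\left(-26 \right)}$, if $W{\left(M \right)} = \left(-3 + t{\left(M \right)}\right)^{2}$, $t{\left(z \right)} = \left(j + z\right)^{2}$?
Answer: $\frac{1093596064}{26137} \approx 41841.0$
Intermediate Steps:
$t{\left(z \right)} = \left(5 + z\right)^{2}$
$W{\left(M \right)} = \left(-3 + \left(5 + M\right)^{2}\right)^{2}$
$\left(- \frac{479}{-531} - \frac{303}{443}\right) W{\left(-26 \right)} = \left(- \frac{479}{-531} - \frac{303}{443}\right) \left(-3 + \left(5 - 26\right)^{2}\right)^{2} = \left(\left(-479\right) \left(- \frac{1}{531}\right) - \frac{303}{443}\right) \left(-3 + \left(-21\right)^{2}\right)^{2} = \left(\frac{479}{531} - \frac{303}{443}\right) \left(-3 + 441\right)^{2} = \frac{51304 \cdot 438^{2}}{235233} = \frac{51304}{235233} \cdot 191844 = \frac{1093596064}{26137}$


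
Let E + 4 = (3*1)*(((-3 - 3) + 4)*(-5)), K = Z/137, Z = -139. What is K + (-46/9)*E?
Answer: -165103/1233 ≈ -133.90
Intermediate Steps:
K = -139/137 ≈ -1.0146
E = 26 (E = -4 + (3*1)*(((-3 - 3) + 4)*(-5)) = -4 + 3*((-6 + 4)*(-5)) = -4 + 3*(-2*(-5)) = -4 + 3*10 = -4 + 30 = 26)
K + (-46/9)*E = -139/137 - 46/9*26 = -139/137 - 1196/9 = -165103/1233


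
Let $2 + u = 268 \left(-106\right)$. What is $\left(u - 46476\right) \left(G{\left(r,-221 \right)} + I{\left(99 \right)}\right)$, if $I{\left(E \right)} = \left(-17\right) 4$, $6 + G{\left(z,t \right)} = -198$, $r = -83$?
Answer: $20368992$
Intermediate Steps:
$G{\left(z,t \right)} = -204$ ($G{\left(z,t \right)} = -6 - 198 = -204$)
$I{\left(E \right)} = -68$
$u = -28410$ ($u = -2 + 268 \left(-106\right) = -2 - 28408 = -28410$)
$\left(u - 46476\right) \left(G{\left(r,-221 \right)} + I{\left(99 \right)}\right) = \left(-28410 - 46476\right) \left(-204 - 68\right) = \left(-74886\right) \left(-272\right) = 20368992$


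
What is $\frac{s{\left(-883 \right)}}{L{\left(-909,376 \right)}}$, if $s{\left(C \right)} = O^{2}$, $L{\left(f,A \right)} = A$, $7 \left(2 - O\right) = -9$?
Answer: $\frac{529}{18424} \approx 0.028713$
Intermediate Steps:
$O = \frac{23}{7}$ ($O = 2 - - \frac{9}{7} = 2 + \frac{9}{7} = \frac{23}{7} \approx 3.2857$)
$s{\left(C \right)} = \frac{529}{49}$ ($s{\left(C \right)} = \left(\frac{23}{7}\right)^{2} = \frac{529}{49}$)
$\frac{s{\left(-883 \right)}}{L{\left(-909,376 \right)}} = \frac{529}{49 \cdot 376} = \frac{529}{49} \cdot \frac{1}{376} = \frac{529}{18424}$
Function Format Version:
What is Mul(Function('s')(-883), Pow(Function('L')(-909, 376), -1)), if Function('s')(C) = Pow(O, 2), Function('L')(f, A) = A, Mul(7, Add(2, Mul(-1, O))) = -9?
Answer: Rational(529, 18424) ≈ 0.028713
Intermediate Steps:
O = Rational(23, 7) (O = Add(2, Mul(Rational(-1, 7), -9)) = Add(2, Rational(9, 7)) = Rational(23, 7) ≈ 3.2857)
Function('s')(C) = Rational(529, 49) (Function('s')(C) = Pow(Rational(23, 7), 2) = Rational(529, 49))
Mul(Function('s')(-883), Pow(Function('L')(-909, 376), -1)) = Mul(Rational(529, 49), Pow(376, -1)) = Mul(Rational(529, 49), Rational(1, 376)) = Rational(529, 18424)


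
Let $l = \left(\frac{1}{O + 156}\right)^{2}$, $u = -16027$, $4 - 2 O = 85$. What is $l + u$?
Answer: $- \frac{855216743}{53361} \approx -16027.0$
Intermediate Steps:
$O = - \frac{81}{2}$ ($O = 2 - \frac{85}{2} = - \frac{81}{2} \approx -40.5$)
$l = \frac{4}{53361}$ ($l = \left(\frac{1}{- \frac{81}{2} + 156}\right)^{2} = \left(\frac{1}{\frac{231}{2}}\right)^{2} = \left(\frac{2}{231}\right)^{2} = \frac{4}{53361} \approx 7.4961 \cdot 10^{-5}$)
$l + u = \frac{4}{53361} - 16027 = - \frac{855216743}{53361}$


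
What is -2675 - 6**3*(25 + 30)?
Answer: -14555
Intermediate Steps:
-2675 - 6**3*(25 + 30) = -2675 - 216*55 = -2675 - 1*11880 = -2675 - 11880 = -14555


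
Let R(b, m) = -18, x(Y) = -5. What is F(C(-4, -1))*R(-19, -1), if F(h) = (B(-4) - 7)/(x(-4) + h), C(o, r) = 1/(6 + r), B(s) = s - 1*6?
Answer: -255/4 ≈ -63.750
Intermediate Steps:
B(s) = -6 + s (B(s) = s - 6 = -6 + s)
F(h) = -17/(-5 + h) (F(h) = ((-6 - 4) - 7)/(-5 + h) = (-10 - 7)/(-5 + h) = -17/(-5 + h))
F(C(-4, -1))*R(-19, -1) = -17/(-5 + 1/(6 - 1))*(-18) = -17/(-5 + 1/5)*(-18) = -17/(-24/5)*(-18) = -17*(-5/24)*(-18) = (85/24)*(-18) = -255/4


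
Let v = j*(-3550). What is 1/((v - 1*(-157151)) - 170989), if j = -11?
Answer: 1/25212 ≈ 3.9664e-5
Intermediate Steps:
v = 39050 (v = -11*(-3550) = 39050)
1/((v - 1*(-157151)) - 170989) = 1/((39050 - 1*(-157151)) - 170989) = 1/((39050 + 157151) - 170989) = 1/(196201 - 170989) = 1/25212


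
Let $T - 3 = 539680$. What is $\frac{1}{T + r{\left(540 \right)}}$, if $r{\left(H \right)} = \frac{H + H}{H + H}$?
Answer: $\frac{1}{539684} \approx 1.8529 \cdot 10^{-6}$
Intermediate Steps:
$T = 539683$ ($T = 3 + 539680 = 539683$)
$r{\left(H \right)} = 1$ ($r{\left(H \right)} = \frac{2 H}{2 H} = 2 H \frac{1}{2 H} = 1$)
$\frac{1}{T + r{\left(540 \right)}} = \frac{1}{539683 + 1} = \frac{1}{539684}$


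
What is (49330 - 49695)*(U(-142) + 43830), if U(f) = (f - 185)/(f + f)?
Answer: -4543537155/284 ≈ -1.5998e+7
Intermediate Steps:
U(f) = (-185 + f)/(2*f) (U(f) = (-185 + f)/((2*f)) = (-185 + f)*(1/(2*f)) = (-185 + f)/(2*f))
(49330 - 49695)*(U(-142) + 43830) = (49330 - 49695)*((½)*(-185 - 142)/(-142) + 43830) = -365*((½)*(-1/142)*(-327) + 43830) = -365*(327/284 + 43830) = -365*12448047/284 = -4543537155/284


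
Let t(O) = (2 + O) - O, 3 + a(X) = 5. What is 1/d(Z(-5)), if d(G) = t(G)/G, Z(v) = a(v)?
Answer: 1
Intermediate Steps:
a(X) = 2 (a(X) = -3 + 5 = 2)
t(O) = 2
Z(v) = 2
d(G) = 2/G
1/d(Z(-5)) = 1/(2/2) = 1/(2*(½)) = 1/1 = 1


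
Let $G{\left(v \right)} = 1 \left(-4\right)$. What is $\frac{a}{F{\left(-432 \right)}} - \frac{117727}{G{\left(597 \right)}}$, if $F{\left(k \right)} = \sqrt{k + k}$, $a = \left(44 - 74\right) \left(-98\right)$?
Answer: $\frac{117727}{4} - \frac{245 i \sqrt{6}}{6} \approx 29432.0 - 100.02 i$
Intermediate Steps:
$G{\left(v \right)} = -4$
$a = 2940$ ($a = \left(-30\right) \left(-98\right) = 2940$)
$F{\left(k \right)} = \sqrt{2} \sqrt{k}$ ($F{\left(k \right)} = \sqrt{2 k} = \sqrt{2} \sqrt{k}$)
$\frac{a}{F{\left(-432 \right)}} - \frac{117727}{G{\left(597 \right)}} = \frac{2940}{\sqrt{2} \sqrt{-432}} - \frac{117727}{-4} = \frac{2940}{\sqrt{2} \cdot 12 i \sqrt{3}} - - \frac{117727}{4} = \frac{2940}{12 i \sqrt{6}} + \frac{117727}{4} = 2940 \left(- \frac{i \sqrt{6}}{72}\right) + \frac{117727}{4} = - \frac{245 i \sqrt{6}}{6} + \frac{117727}{4} = \frac{117727}{4} - \frac{245 i \sqrt{6}}{6}$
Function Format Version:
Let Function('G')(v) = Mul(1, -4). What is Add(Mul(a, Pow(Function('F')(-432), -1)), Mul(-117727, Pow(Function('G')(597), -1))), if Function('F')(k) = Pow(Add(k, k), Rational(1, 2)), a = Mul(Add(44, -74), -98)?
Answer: Add(Rational(117727, 4), Mul(Rational(-245, 6), I, Pow(6, Rational(1, 2)))) ≈ Add(29432., Mul(-100.02, I))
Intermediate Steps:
Function('G')(v) = -4
a = 2940 (a = Mul(-30, -98) = 2940)
Function('F')(k) = Mul(Pow(2, Rational(1, 2)), Pow(k, Rational(1, 2))) (Function('F')(k) = Pow(Mul(2, k), Rational(1, 2)) = Mul(Pow(2, Rational(1, 2)), Pow(k, Rational(1, 2))))
Add(Mul(a, Pow(Function('F')(-432), -1)), Mul(-117727, Pow(Function('G')(597), -1))) = Add(Mul(2940, Pow(Mul(Pow(2, Rational(1, 2)), Pow(-432, Rational(1, 2))), -1)), Mul(-117727, Pow(-4, -1))) = Add(Mul(2940, Pow(Mul(Pow(2, Rational(1, 2)), Mul(12, I, Pow(3, Rational(1, 2)))), -1)), Mul(-117727, Rational(-1, 4))) = Add(Mul(2940, Pow(Mul(12, I, Pow(6, Rational(1, 2))), -1)), Rational(117727, 4)) = Add(Mul(2940, Mul(Rational(-1, 72), I, Pow(6, Rational(1, 2)))), Rational(117727, 4)) = Add(Mul(Rational(-245, 6), I, Pow(6, Rational(1, 2))), Rational(117727, 4)) = Add(Rational(117727, 4), Mul(Rational(-245, 6), I, Pow(6, Rational(1, 2))))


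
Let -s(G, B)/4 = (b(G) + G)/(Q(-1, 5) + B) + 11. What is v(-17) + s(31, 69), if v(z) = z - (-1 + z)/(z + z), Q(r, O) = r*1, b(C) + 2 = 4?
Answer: -1079/17 ≈ -63.471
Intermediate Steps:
b(C) = 2 (b(C) = -2 + 4 = 2)
Q(r, O) = r
s(G, B) = -44 - 4*(2 + G)/(-1 + B) (s(G, B) = -4*((2 + G)/(-1 + B) + 11) = -4*(11 + (2 + G)/(-1 + B)) = -44 - 4*(2 + G)/(-1 + B))
v(z) = z - (-1 + z)/(2*z)
v(-17) + s(31, 69) = (-½ - 17 + (½)/(-17)) + 4*(9 - 1*31 - 11*69)/(-1 + 69) = (-½ - 17 + (½)*(-1/17)) + 4*(9 - 31 - 759)/68 = (-½ - 17 - 1/34) + 4*(1/68)*(-781) = -298/17 - 781/17 = -1079/17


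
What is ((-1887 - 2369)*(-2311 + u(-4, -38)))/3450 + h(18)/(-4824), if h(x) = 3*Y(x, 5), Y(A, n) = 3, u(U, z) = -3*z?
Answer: 2505914051/924600 ≈ 2710.3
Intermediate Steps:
h(x) = 9 (h(x) = 3*3 = 9)
((-1887 - 2369)*(-2311 + u(-4, -38)))/3450 + h(18)/(-4824) = ((-1887 - 2369)*(-2311 - 3*(-38)))/3450 + 9/(-4824) = -4256*(-2311 + 114)*(1/3450) + 9*(-1/4824) = -4256*(-2197)*(1/3450) - 1/536 = 9350432*(1/3450) - 1/536 = 4675216/1725 - 1/536 = 2505914051/924600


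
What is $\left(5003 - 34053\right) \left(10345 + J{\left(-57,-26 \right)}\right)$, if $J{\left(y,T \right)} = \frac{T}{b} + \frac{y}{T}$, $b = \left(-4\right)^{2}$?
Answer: $- \frac{15628013975}{52} \approx -3.0054 \cdot 10^{8}$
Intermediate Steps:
$b = 16$
$J{\left(y,T \right)} = \frac{T}{16} + \frac{y}{T}$
$\left(5003 - 34053\right) \left(10345 + J{\left(-57,-26 \right)}\right) = \left(5003 - 34053\right) \left(10345 + \left(\frac{1}{16} \left(-26\right) - \frac{57}{-26}\right)\right) = - 29050 \left(10345 - - \frac{59}{104}\right) = - 29050 \left(10345 + \left(- \frac{13}{8} + \frac{57}{26}\right)\right) = - 29050 \left(10345 + \frac{59}{104}\right) = \left(-29050\right) \frac{1075939}{104} = - \frac{15628013975}{52}$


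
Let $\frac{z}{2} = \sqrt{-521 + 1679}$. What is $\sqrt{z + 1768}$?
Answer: $\sqrt{1768 + 2 \sqrt{1158}} \approx 42.849$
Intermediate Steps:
$z = 2 \sqrt{1158}$ ($z = 2 \sqrt{-521 + 1679} = 2 \sqrt{1158} \approx 68.059$)
$\sqrt{z + 1768} = \sqrt{2 \sqrt{1158} + 1768} = \sqrt{1768 + 2 \sqrt{1158}}$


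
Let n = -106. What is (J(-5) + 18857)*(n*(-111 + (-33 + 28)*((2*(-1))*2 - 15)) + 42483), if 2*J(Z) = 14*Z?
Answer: 831537138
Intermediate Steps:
J(Z) = 7*Z (J(Z) = (14*Z)/2 = 7*Z)
(J(-5) + 18857)*(n*(-111 + (-33 + 28)*((2*(-1))*2 - 15)) + 42483) = (7*(-5) + 18857)*(-106*(-111 + (-33 + 28)*((2*(-1))*2 - 15)) + 42483) = (-35 + 18857)*(-106*(-111 - 5*(-2*2 - 15)) + 42483) = 18822*(-106*(-111 - 5*(-4 - 15)) + 42483) = 18822*(-106*(-111 - 5*(-19)) + 42483) = 18822*(-106*(-111 + 95) + 42483) = 18822*(-106*(-16) + 42483) = 18822*(1696 + 42483) = 18822*44179 = 831537138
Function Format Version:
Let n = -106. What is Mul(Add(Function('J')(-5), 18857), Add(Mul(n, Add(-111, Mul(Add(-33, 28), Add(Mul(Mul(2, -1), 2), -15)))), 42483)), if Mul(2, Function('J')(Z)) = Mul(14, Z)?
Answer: 831537138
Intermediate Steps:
Function('J')(Z) = Mul(7, Z) (Function('J')(Z) = Mul(Rational(1, 2), Mul(14, Z)) = Mul(7, Z))
Mul(Add(Function('J')(-5), 18857), Add(Mul(n, Add(-111, Mul(Add(-33, 28), Add(Mul(Mul(2, -1), 2), -15)))), 42483)) = Mul(Add(Mul(7, -5), 18857), Add(Mul(-106, Add(-111, Mul(Add(-33, 28), Add(Mul(Mul(2, -1), 2), -15)))), 42483)) = Mul(Add(-35, 18857), Add(Mul(-106, Add(-111, Mul(-5, Add(Mul(-2, 2), -15)))), 42483)) = Mul(18822, Add(Mul(-106, Add(-111, Mul(-5, Add(-4, -15)))), 42483)) = Mul(18822, Add(Mul(-106, Add(-111, Mul(-5, -19))), 42483)) = Mul(18822, Add(Mul(-106, Add(-111, 95)), 42483)) = Mul(18822, Add(Mul(-106, -16), 42483)) = Mul(18822, Add(1696, 42483)) = Mul(18822, 44179) = 831537138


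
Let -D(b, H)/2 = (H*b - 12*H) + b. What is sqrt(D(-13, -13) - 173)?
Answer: I*sqrt(797) ≈ 28.231*I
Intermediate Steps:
D(b, H) = -2*b + 24*H - 2*H*b (D(b, H) = -2*((H*b - 12*H) + b) = -2*((-12*H + H*b) + b) = -2*(b - 12*H + H*b) = -2*b + 24*H - 2*H*b)
sqrt(D(-13, -13) - 173) = sqrt((-2*(-13) + 24*(-13) - 2*(-13)*(-13)) - 173) = sqrt((26 - 312 - 338) - 173) = sqrt(-624 - 173) = sqrt(-797) = I*sqrt(797)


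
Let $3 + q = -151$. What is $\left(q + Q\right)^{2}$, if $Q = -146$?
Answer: $90000$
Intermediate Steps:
$q = -154$ ($q = -3 - 151 = -154$)
$\left(q + Q\right)^{2} = \left(-154 - 146\right)^{2} = \left(-300\right)^{2} = 90000$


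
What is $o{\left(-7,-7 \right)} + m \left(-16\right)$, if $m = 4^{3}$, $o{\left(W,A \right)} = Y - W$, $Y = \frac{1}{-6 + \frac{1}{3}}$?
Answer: $- \frac{17292}{17} \approx -1017.2$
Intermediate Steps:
$Y = - \frac{3}{17}$ ($Y = \frac{1}{-6 + \frac{1}{3}} = \frac{1}{- \frac{17}{3}} = - \frac{3}{17} \approx -0.17647$)
$o{\left(W,A \right)} = - \frac{3}{17} - W$
$m = 64$
$o{\left(-7,-7 \right)} + m \left(-16\right) = \left(- \frac{3}{17} - -7\right) + 64 \left(-16\right) = \left(- \frac{3}{17} + 7\right) - 1024 = \frac{116}{17} - 1024 = - \frac{17292}{17}$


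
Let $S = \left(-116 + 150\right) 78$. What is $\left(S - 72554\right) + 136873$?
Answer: $66971$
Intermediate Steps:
$S = 2652$ ($S = 34 \cdot 78 = 2652$)
$\left(S - 72554\right) + 136873 = \left(2652 - 72554\right) + 136873 = -69902 + 136873 = 66971$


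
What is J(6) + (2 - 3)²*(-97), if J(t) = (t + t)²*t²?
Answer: 5087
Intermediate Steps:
J(t) = 4*t⁴ (J(t) = (2*t)²*t² = (4*t²)*t² = 4*t⁴)
J(6) + (2 - 3)²*(-97) = 4*6⁴ + (2 - 3)²*(-97) = 4*1296 + (-1)²*(-97) = 5184 + 1*(-97) = 5184 - 97 = 5087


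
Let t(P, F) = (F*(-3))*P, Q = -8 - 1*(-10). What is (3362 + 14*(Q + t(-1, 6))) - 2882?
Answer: 760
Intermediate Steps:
Q = 2 (Q = -8 + 10 = 2)
t(P, F) = -3*F*P (t(P, F) = (-3*F)*P = -3*F*P)
(3362 + 14*(Q + t(-1, 6))) - 2882 = (3362 + 14*(2 - 3*6*(-1))) - 2882 = (3362 + 14*(2 + 18)) - 2882 = (3362 + 14*20) - 2882 = (3362 + 280) - 2882 = 3642 - 2882 = 760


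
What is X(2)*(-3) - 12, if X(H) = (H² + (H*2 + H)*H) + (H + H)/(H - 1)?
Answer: -72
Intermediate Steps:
X(H) = 4*H² + 2*H/(-1 + H) (X(H) = (H² + (2*H + H)*H) + (2*H)/(-1 + H) = (H² + (3*H)*H) + 2*H/(-1 + H) = (H² + 3*H²) + 2*H/(-1 + H) = 4*H² + 2*H/(-1 + H))
X(2)*(-3) - 12 = (2*2*(1 - 2*2 + 2*2²)/(-1 + 2))*(-3) - 12 = (2*2*(1 - 4 + 2*4)/1)*(-3) - 12 = (2*2*1*(1 - 4 + 8))*(-3) - 12 = (2*2*1*5)*(-3) - 12 = 20*(-3) - 12 = -60 - 12 = -72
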